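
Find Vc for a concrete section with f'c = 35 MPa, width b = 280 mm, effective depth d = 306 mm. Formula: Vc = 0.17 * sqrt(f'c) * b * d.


Vc = 0.17 * sqrt(35) * 280 * 306 / 1000
= 86.17 kN

86.17


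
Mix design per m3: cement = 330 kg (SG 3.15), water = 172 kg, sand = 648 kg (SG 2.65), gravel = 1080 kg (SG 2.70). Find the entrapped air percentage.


Vol cement = 330 / (3.15 * 1000) = 0.104762 m3
Vol water = 172 / 1000 = 0.172 m3
Vol sand = 648 / (2.65 * 1000) = 0.244528 m3
Vol gravel = 1080 / (2.70 * 1000) = 0.4 m3
Total solid + water volume = 0.92129 m3
Air = (1 - 0.92129) * 100 = 7.87%

7.87


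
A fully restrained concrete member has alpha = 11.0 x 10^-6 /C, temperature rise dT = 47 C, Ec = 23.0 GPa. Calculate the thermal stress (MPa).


sigma = alpha * dT * Ec
= 11.0e-6 * 47 * 23.0 * 1000
= 11.891 MPa

11.891


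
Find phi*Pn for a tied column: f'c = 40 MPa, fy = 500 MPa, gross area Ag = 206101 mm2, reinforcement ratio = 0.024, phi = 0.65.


Ast = rho * Ag = 0.024 * 206101 = 4946.424 mm2
phi*Pn = 0.65 * 0.80 * (0.85 * 40 * (206101 - 4946.424) + 500 * 4946.424) / 1000
= 4842.48 kN

4842.48


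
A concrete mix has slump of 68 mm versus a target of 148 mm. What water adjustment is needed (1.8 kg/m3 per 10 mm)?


Difference = 148 - 68 = 80 mm
Water adjustment = 80 * 1.8 / 10 = 14.4 kg/m3

14.4


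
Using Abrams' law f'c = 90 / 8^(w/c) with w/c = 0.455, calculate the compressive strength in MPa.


f'c = 90 / 8^0.455
= 90 / 2.576
= 34.94 MPa

34.94


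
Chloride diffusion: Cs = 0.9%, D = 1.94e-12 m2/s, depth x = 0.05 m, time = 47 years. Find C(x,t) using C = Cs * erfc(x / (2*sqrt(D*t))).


t_seconds = 47 * 365.25 * 24 * 3600 = 1483207200.0 s
arg = 0.05 / (2 * sqrt(1.94e-12 * 1483207200.0))
= 0.4661
erfc(0.4661) = 0.5098
C = 0.9 * 0.5098 = 0.4588%

0.4588


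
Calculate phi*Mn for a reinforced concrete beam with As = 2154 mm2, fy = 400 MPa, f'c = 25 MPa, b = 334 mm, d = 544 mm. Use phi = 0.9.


a = As * fy / (0.85 * f'c * b)
= 2154 * 400 / (0.85 * 25 * 334)
= 121.3949 mm
Mn = As * fy * (d - a/2) / 10^6
= 416.4135 kN-m
phi*Mn = 0.9 * 416.4135 = 374.77 kN-m

374.77


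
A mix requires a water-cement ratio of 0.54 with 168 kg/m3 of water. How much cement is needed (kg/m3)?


Cement = water / (w/c)
= 168 / 0.54
= 311.1 kg/m3

311.1


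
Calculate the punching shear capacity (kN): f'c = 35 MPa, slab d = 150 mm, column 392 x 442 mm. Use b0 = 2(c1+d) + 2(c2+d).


b0 = 2*(392 + 150) + 2*(442 + 150) = 2268 mm
Vc = 0.33 * sqrt(35) * 2268 * 150 / 1000
= 664.17 kN

664.17


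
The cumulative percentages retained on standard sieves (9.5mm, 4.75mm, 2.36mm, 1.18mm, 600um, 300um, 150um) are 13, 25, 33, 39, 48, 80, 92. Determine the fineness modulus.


FM = sum(cumulative % retained) / 100
= 330 / 100
= 3.3

3.3


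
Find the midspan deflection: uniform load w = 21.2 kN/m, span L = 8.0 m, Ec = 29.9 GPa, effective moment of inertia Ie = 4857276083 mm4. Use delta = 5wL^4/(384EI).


Convert: L = 8.0 m = 8000 mm, Ec = 29.9 GPa = 29900 MPa
delta = 5 * 21.2 * 8000^4 / (384 * 29900 * 4857276083)
= 7.79 mm

7.79


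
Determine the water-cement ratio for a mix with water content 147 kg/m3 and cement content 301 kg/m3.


w/c = water / cement
w/c = 147 / 301 = 0.488

0.488


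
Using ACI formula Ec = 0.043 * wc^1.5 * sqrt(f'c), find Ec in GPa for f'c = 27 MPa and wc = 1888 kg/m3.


Ec = 0.043 * 1888^1.5 * sqrt(27) / 1000
= 18.33 GPa

18.33


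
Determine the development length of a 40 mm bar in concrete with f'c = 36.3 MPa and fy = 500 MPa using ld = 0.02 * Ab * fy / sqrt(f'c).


Ab = pi * 40^2 / 4 = 1256.637 mm2
ld = 0.02 * 1256.637 * 500 / sqrt(36.3)
= 2085.7 mm

2085.7


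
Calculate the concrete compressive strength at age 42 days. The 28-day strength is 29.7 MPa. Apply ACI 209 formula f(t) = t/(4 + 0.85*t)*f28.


f(42) = 42 / (4 + 0.85 * 42) * 29.7
= 42 / 39.7 * 29.7
= 31.42 MPa

31.42


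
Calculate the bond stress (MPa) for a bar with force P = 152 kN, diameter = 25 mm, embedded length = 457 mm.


u = P / (pi * db * ld)
= 152 * 1000 / (pi * 25 * 457)
= 4.235 MPa

4.235


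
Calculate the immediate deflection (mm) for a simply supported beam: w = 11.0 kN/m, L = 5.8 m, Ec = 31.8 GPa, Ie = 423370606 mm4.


Convert: L = 5.8 m = 5800 mm, Ec = 31.8 GPa = 31800 MPa
delta = 5 * 11.0 * 5800^4 / (384 * 31800 * 423370606)
= 12.04 mm

12.04


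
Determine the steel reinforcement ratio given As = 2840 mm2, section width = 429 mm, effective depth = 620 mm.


rho = As / (b * d)
= 2840 / (429 * 620)
= 0.0107

0.0107


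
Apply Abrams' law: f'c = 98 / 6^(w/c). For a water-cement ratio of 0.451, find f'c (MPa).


f'c = 98 / 6^0.451
= 98 / 2.244
= 43.68 MPa

43.68


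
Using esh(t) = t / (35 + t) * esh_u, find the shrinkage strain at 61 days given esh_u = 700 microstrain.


esh(61) = 61 / (35 + 61) * 700
= 61 / 96 * 700
= 444.8 microstrain

444.8


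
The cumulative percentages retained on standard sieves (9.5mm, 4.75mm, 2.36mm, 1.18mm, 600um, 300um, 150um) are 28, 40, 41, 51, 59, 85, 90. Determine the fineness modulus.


FM = sum(cumulative % retained) / 100
= 394 / 100
= 3.94

3.94


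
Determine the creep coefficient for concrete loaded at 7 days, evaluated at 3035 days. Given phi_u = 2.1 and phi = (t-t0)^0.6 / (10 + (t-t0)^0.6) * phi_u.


dt = 3035 - 7 = 3028
phi = 3028^0.6 / (10 + 3028^0.6) * 2.1
= 1.942

1.942


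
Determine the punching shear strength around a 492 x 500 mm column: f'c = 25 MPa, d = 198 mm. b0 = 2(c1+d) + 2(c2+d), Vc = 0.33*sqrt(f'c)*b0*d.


b0 = 2*(492 + 198) + 2*(500 + 198) = 2776 mm
Vc = 0.33 * sqrt(25) * 2776 * 198 / 1000
= 906.92 kN

906.92


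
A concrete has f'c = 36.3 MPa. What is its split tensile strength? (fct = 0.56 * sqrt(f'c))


fct = 0.56 * sqrt(36.3)
= 0.56 * 6.025
= 3.374 MPa

3.374


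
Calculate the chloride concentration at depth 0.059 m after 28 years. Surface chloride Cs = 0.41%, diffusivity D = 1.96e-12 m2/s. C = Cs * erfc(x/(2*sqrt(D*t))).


t_seconds = 28 * 365.25 * 24 * 3600 = 883612800.0 s
arg = 0.059 / (2 * sqrt(1.96e-12 * 883612800.0))
= 0.7089
erfc(0.7089) = 0.3161
C = 0.41 * 0.3161 = 0.1296%

0.1296


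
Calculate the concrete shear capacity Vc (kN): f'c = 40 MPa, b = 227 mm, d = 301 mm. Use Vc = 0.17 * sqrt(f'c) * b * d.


Vc = 0.17 * sqrt(40) * 227 * 301 / 1000
= 73.46 kN

73.46


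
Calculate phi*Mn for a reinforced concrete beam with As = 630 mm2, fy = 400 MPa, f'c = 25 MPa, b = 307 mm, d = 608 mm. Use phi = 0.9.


a = As * fy / (0.85 * f'c * b)
= 630 * 400 / (0.85 * 25 * 307)
= 38.6281 mm
Mn = As * fy * (d - a/2) / 10^6
= 148.3489 kN-m
phi*Mn = 0.9 * 148.3489 = 133.51 kN-m

133.51


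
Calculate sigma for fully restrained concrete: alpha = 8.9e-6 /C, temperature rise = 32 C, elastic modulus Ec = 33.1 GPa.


sigma = alpha * dT * Ec
= 8.9e-6 * 32 * 33.1 * 1000
= 9.427 MPa

9.427


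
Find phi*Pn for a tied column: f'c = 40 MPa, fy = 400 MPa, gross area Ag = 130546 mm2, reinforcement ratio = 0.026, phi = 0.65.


Ast = rho * Ag = 0.026 * 130546 = 3394.196 mm2
phi*Pn = 0.65 * 0.80 * (0.85 * 40 * (130546 - 3394.196) + 400 * 3394.196) / 1000
= 2954.04 kN

2954.04


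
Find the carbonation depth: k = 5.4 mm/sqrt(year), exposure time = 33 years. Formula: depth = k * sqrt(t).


depth = k * sqrt(t)
= 5.4 * sqrt(33)
= 31.02 mm

31.02


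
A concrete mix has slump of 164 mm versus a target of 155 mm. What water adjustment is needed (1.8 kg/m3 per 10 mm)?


Difference = 155 - 164 = -9 mm
Water adjustment = -9 * 1.8 / 10 = -1.6 kg/m3

-1.6


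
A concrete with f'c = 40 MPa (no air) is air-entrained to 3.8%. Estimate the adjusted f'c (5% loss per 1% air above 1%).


Strength loss = (3.8 - 1) * 5 = 14.0%
f'c = 40 * (1 - 14.0/100)
= 34.4 MPa

34.4


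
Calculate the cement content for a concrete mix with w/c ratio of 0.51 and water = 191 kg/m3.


Cement = water / (w/c)
= 191 / 0.51
= 374.5 kg/m3

374.5


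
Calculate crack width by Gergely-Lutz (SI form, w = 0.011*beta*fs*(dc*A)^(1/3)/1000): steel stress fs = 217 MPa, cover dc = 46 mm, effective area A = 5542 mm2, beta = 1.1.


w = 0.011 * beta * fs * (dc * A)^(1/3) / 1000
= 0.011 * 1.1 * 217 * (46 * 5542)^(1/3) / 1000
= 0.166 mm

0.166


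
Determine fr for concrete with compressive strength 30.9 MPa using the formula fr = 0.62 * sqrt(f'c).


fr = 0.62 * sqrt(30.9)
= 3.446 MPa

3.446


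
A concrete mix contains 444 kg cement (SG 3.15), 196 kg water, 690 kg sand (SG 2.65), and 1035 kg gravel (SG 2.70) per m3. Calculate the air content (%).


Vol cement = 444 / (3.15 * 1000) = 0.140952 m3
Vol water = 196 / 1000 = 0.196 m3
Vol sand = 690 / (2.65 * 1000) = 0.260377 m3
Vol gravel = 1035 / (2.70 * 1000) = 0.383333 m3
Total solid + water volume = 0.980663 m3
Air = (1 - 0.980663) * 100 = 1.93%

1.93


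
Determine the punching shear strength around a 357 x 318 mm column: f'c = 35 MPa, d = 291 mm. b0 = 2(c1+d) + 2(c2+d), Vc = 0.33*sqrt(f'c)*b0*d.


b0 = 2*(357 + 291) + 2*(318 + 291) = 2514 mm
Vc = 0.33 * sqrt(35) * 2514 * 291 / 1000
= 1428.26 kN

1428.26


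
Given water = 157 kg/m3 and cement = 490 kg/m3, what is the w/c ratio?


w/c = water / cement
w/c = 157 / 490 = 0.32

0.32


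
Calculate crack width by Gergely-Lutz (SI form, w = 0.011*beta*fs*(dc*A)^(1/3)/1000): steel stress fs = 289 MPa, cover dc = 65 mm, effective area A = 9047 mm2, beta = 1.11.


w = 0.011 * beta * fs * (dc * A)^(1/3) / 1000
= 0.011 * 1.11 * 289 * (65 * 9047)^(1/3) / 1000
= 0.296 mm

0.296


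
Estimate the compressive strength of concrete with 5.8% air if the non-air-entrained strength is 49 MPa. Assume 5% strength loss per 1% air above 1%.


Strength loss = (5.8 - 1) * 5 = 24.0%
f'c = 49 * (1 - 24.0/100)
= 37.24 MPa

37.24


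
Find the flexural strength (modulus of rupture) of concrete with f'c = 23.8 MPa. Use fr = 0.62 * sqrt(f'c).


fr = 0.62 * sqrt(23.8)
= 3.025 MPa

3.025


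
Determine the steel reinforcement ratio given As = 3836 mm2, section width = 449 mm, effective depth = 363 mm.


rho = As / (b * d)
= 3836 / (449 * 363)
= 0.0235

0.0235


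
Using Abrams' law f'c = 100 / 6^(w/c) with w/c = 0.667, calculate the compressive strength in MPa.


f'c = 100 / 6^0.667
= 100 / 3.304
= 30.27 MPa

30.27


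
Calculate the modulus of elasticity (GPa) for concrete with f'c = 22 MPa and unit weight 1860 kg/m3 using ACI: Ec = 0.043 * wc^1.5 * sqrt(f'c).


Ec = 0.043 * 1860^1.5 * sqrt(22) / 1000
= 16.18 GPa

16.18


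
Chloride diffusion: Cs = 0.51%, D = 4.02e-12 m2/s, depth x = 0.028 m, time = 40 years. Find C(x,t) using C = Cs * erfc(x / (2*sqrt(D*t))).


t_seconds = 40 * 365.25 * 24 * 3600 = 1262304000.0 s
arg = 0.028 / (2 * sqrt(4.02e-12 * 1262304000.0))
= 0.1965
erfc(0.1965) = 0.7811
C = 0.51 * 0.7811 = 0.3983%

0.3983


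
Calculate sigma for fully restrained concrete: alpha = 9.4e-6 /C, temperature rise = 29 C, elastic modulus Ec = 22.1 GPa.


sigma = alpha * dT * Ec
= 9.4e-6 * 29 * 22.1 * 1000
= 6.024 MPa

6.024


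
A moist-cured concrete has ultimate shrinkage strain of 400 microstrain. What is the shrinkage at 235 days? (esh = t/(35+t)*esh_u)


esh(235) = 235 / (35 + 235) * 400
= 235 / 270 * 400
= 348.1 microstrain

348.1


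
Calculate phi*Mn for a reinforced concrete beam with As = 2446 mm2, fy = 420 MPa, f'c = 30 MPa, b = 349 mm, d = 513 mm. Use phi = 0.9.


a = As * fy / (0.85 * f'c * b)
= 2446 * 420 / (0.85 * 30 * 349)
= 115.4357 mm
Mn = As * fy * (d - a/2) / 10^6
= 467.7205 kN-m
phi*Mn = 0.9 * 467.7205 = 420.95 kN-m

420.95


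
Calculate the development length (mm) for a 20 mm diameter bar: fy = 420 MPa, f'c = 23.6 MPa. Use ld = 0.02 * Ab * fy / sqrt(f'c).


Ab = pi * 20^2 / 4 = 314.159 mm2
ld = 0.02 * 314.159 * 420 / sqrt(23.6)
= 543.2 mm

543.2


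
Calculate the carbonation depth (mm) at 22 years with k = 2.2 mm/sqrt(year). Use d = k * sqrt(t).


depth = k * sqrt(t)
= 2.2 * sqrt(22)
= 10.32 mm

10.32


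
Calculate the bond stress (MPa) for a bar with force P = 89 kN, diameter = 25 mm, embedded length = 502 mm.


u = P / (pi * db * ld)
= 89 * 1000 / (pi * 25 * 502)
= 2.257 MPa

2.257


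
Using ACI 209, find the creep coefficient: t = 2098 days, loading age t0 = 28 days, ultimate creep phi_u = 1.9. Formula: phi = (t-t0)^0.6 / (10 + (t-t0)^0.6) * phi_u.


dt = 2098 - 28 = 2070
phi = 2070^0.6 / (10 + 2070^0.6) * 1.9
= 1.723

1.723


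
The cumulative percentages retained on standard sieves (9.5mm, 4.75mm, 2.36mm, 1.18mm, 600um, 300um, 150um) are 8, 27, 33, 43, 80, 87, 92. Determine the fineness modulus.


FM = sum(cumulative % retained) / 100
= 370 / 100
= 3.7

3.7


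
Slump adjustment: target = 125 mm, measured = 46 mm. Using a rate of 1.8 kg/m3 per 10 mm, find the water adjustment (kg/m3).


Difference = 125 - 46 = 79 mm
Water adjustment = 79 * 1.8 / 10 = 14.2 kg/m3

14.2


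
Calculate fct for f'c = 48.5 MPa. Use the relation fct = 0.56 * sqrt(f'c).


fct = 0.56 * sqrt(48.5)
= 0.56 * 6.964
= 3.9 MPa

3.9


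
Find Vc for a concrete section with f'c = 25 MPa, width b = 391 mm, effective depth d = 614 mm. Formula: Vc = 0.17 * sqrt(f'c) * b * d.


Vc = 0.17 * sqrt(25) * 391 * 614 / 1000
= 204.06 kN

204.06


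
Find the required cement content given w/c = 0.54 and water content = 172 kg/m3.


Cement = water / (w/c)
= 172 / 0.54
= 318.5 kg/m3

318.5


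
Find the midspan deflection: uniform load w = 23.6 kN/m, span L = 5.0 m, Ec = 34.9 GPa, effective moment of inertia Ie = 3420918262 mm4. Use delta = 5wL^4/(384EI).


Convert: L = 5.0 m = 5000 mm, Ec = 34.9 GPa = 34900 MPa
delta = 5 * 23.6 * 5000^4 / (384 * 34900 * 3420918262)
= 1.61 mm

1.61


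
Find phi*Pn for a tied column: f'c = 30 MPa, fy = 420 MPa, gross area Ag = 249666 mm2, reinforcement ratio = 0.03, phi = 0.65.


Ast = rho * Ag = 0.03 * 249666 = 7489.98 mm2
phi*Pn = 0.65 * 0.80 * (0.85 * 30 * (249666 - 7489.98) + 420 * 7489.98) / 1000
= 4847.07 kN

4847.07


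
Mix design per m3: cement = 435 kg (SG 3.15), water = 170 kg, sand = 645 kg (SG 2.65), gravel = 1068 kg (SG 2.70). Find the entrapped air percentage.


Vol cement = 435 / (3.15 * 1000) = 0.138095 m3
Vol water = 170 / 1000 = 0.17 m3
Vol sand = 645 / (2.65 * 1000) = 0.243396 m3
Vol gravel = 1068 / (2.70 * 1000) = 0.395556 m3
Total solid + water volume = 0.947047 m3
Air = (1 - 0.947047) * 100 = 5.3%

5.3


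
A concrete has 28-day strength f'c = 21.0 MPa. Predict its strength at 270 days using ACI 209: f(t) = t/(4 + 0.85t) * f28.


f(270) = 270 / (4 + 0.85 * 270) * 21.0
= 270 / 233.5 * 21.0
= 24.28 MPa

24.28


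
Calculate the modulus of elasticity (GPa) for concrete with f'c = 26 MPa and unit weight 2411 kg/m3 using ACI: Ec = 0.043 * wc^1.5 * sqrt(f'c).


Ec = 0.043 * 2411^1.5 * sqrt(26) / 1000
= 25.96 GPa

25.96


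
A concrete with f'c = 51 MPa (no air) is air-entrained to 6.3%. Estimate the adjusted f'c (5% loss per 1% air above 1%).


Strength loss = (6.3 - 1) * 5 = 26.5%
f'c = 51 * (1 - 26.5/100)
= 37.48 MPa

37.48


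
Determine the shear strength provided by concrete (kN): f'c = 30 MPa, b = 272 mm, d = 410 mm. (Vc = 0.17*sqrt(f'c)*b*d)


Vc = 0.17 * sqrt(30) * 272 * 410 / 1000
= 103.84 kN

103.84


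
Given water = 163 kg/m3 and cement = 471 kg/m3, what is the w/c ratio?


w/c = water / cement
w/c = 163 / 471 = 0.346

0.346


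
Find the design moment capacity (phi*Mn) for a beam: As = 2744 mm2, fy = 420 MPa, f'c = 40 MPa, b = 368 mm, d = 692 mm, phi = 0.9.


a = As * fy / (0.85 * f'c * b)
= 2744 * 420 / (0.85 * 40 * 368)
= 92.11 mm
Mn = As * fy * (d - a/2) / 10^6
= 744.4387 kN-m
phi*Mn = 0.9 * 744.4387 = 669.99 kN-m

669.99


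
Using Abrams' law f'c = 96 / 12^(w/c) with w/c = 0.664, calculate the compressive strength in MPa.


f'c = 96 / 12^0.664
= 96 / 5.207
= 18.44 MPa

18.44


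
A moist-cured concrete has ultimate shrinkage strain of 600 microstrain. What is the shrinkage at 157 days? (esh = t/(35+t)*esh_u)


esh(157) = 157 / (35 + 157) * 600
= 157 / 192 * 600
= 490.6 microstrain

490.6


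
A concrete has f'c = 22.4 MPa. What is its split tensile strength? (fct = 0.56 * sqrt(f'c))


fct = 0.56 * sqrt(22.4)
= 0.56 * 4.733
= 2.65 MPa

2.65


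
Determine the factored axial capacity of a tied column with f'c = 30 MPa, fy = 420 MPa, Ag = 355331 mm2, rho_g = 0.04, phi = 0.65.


Ast = rho * Ag = 0.04 * 355331 = 14213.24 mm2
phi*Pn = 0.65 * 0.80 * (0.85 * 30 * (355331 - 14213.24) + 420 * 14213.24) / 1000
= 7627.39 kN

7627.39


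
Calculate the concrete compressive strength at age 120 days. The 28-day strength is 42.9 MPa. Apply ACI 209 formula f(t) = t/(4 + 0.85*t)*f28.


f(120) = 120 / (4 + 0.85 * 120) * 42.9
= 120 / 106.0 * 42.9
= 48.57 MPa

48.57


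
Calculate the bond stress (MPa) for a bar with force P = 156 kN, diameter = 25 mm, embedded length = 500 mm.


u = P / (pi * db * ld)
= 156 * 1000 / (pi * 25 * 500)
= 3.973 MPa

3.973


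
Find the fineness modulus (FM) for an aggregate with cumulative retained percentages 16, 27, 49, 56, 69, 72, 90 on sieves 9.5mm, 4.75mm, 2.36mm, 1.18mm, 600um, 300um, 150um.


FM = sum(cumulative % retained) / 100
= 379 / 100
= 3.79

3.79


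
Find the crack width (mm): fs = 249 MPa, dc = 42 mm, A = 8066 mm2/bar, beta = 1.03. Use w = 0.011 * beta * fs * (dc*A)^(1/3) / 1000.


w = 0.011 * beta * fs * (dc * A)^(1/3) / 1000
= 0.011 * 1.03 * 249 * (42 * 8066)^(1/3) / 1000
= 0.197 mm

0.197


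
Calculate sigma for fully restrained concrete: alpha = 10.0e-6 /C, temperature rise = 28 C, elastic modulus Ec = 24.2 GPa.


sigma = alpha * dT * Ec
= 10.0e-6 * 28 * 24.2 * 1000
= 6.776 MPa

6.776


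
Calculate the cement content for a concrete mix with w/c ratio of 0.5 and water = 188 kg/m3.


Cement = water / (w/c)
= 188 / 0.5
= 376.0 kg/m3

376.0


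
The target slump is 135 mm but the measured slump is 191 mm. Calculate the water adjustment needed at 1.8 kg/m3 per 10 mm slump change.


Difference = 135 - 191 = -56 mm
Water adjustment = -56 * 1.8 / 10 = -10.1 kg/m3

-10.1


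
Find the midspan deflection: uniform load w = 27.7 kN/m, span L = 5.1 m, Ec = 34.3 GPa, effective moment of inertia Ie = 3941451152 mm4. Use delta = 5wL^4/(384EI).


Convert: L = 5.1 m = 5100 mm, Ec = 34.3 GPa = 34300 MPa
delta = 5 * 27.7 * 5100^4 / (384 * 34300 * 3941451152)
= 1.8 mm

1.8


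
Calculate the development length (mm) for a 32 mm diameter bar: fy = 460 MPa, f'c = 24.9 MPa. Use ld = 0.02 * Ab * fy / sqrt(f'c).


Ab = pi * 32^2 / 4 = 804.248 mm2
ld = 0.02 * 804.248 * 460 / sqrt(24.9)
= 1482.8 mm

1482.8


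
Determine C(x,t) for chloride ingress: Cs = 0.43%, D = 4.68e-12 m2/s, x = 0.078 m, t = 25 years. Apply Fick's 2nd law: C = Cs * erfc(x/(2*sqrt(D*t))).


t_seconds = 25 * 365.25 * 24 * 3600 = 788940000.0 s
arg = 0.078 / (2 * sqrt(4.68e-12 * 788940000.0))
= 0.6418
erfc(0.6418) = 0.364
C = 0.43 * 0.364 = 0.1565%

0.1565


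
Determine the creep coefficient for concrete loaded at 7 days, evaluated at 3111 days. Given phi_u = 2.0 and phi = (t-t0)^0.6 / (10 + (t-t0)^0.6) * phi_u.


dt = 3111 - 7 = 3104
phi = 3104^0.6 / (10 + 3104^0.6) * 2.0
= 1.851

1.851


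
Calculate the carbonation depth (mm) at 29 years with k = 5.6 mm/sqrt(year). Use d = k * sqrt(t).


depth = k * sqrt(t)
= 5.6 * sqrt(29)
= 30.16 mm

30.16


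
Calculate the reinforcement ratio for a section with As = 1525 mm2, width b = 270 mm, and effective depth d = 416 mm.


rho = As / (b * d)
= 1525 / (270 * 416)
= 0.0136

0.0136


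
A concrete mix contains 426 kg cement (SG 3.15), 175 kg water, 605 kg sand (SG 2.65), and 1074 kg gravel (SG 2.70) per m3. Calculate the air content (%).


Vol cement = 426 / (3.15 * 1000) = 0.135238 m3
Vol water = 175 / 1000 = 0.175 m3
Vol sand = 605 / (2.65 * 1000) = 0.228302 m3
Vol gravel = 1074 / (2.70 * 1000) = 0.397778 m3
Total solid + water volume = 0.936318 m3
Air = (1 - 0.936318) * 100 = 6.37%

6.37


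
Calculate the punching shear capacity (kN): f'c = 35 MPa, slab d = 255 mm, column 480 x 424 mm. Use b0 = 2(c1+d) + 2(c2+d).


b0 = 2*(480 + 255) + 2*(424 + 255) = 2828 mm
Vc = 0.33 * sqrt(35) * 2828 * 255 / 1000
= 1407.89 kN

1407.89


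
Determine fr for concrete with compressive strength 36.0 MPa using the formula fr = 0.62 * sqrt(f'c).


fr = 0.62 * sqrt(36.0)
= 3.72 MPa

3.72


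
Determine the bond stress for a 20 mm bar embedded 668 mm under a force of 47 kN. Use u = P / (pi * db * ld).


u = P / (pi * db * ld)
= 47 * 1000 / (pi * 20 * 668)
= 1.12 MPa

1.12


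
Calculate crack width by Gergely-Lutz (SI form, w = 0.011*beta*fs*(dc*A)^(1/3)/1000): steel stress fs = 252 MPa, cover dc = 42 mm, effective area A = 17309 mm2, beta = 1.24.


w = 0.011 * beta * fs * (dc * A)^(1/3) / 1000
= 0.011 * 1.24 * 252 * (42 * 17309)^(1/3) / 1000
= 0.309 mm

0.309


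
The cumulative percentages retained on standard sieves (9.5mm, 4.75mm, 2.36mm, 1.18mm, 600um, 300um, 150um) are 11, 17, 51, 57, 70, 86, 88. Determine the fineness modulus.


FM = sum(cumulative % retained) / 100
= 380 / 100
= 3.8

3.8


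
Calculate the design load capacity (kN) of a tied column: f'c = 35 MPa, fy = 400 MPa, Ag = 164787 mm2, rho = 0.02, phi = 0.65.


Ast = rho * Ag = 0.02 * 164787 = 3295.74 mm2
phi*Pn = 0.65 * 0.80 * (0.85 * 35 * (164787 - 3295.74) + 400 * 3295.74) / 1000
= 3183.78 kN

3183.78


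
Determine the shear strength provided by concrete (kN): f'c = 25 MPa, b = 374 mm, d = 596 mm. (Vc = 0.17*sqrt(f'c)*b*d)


Vc = 0.17 * sqrt(25) * 374 * 596 / 1000
= 189.47 kN

189.47


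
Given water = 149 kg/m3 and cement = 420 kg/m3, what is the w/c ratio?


w/c = water / cement
w/c = 149 / 420 = 0.355

0.355


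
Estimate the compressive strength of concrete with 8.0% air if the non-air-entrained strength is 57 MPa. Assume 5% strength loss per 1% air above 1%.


Strength loss = (8.0 - 1) * 5 = 35.0%
f'c = 57 * (1 - 35.0/100)
= 37.05 MPa

37.05


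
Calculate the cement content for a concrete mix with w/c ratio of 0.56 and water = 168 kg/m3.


Cement = water / (w/c)
= 168 / 0.56
= 300.0 kg/m3

300.0


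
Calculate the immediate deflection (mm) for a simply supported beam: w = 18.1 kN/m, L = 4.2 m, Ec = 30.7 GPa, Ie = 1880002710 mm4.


Convert: L = 4.2 m = 4200 mm, Ec = 30.7 GPa = 30700 MPa
delta = 5 * 18.1 * 4200^4 / (384 * 30700 * 1880002710)
= 1.27 mm

1.27


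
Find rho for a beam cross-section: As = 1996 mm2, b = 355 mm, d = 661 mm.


rho = As / (b * d)
= 1996 / (355 * 661)
= 0.0085

0.0085


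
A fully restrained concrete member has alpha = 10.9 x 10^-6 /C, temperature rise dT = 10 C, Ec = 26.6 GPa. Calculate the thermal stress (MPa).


sigma = alpha * dT * Ec
= 10.9e-6 * 10 * 26.6 * 1000
= 2.899 MPa

2.899


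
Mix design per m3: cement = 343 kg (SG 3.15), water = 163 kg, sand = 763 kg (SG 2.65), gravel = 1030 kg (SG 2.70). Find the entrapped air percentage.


Vol cement = 343 / (3.15 * 1000) = 0.108889 m3
Vol water = 163 / 1000 = 0.163 m3
Vol sand = 763 / (2.65 * 1000) = 0.287925 m3
Vol gravel = 1030 / (2.70 * 1000) = 0.381481 m3
Total solid + water volume = 0.941295 m3
Air = (1 - 0.941295) * 100 = 5.87%

5.87


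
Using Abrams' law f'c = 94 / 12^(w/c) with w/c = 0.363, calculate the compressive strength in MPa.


f'c = 94 / 12^0.363
= 94 / 2.465
= 38.14 MPa

38.14


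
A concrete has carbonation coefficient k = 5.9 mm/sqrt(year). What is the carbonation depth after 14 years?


depth = k * sqrt(t)
= 5.9 * sqrt(14)
= 22.08 mm

22.08


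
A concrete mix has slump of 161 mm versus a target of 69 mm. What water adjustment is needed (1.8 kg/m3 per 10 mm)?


Difference = 69 - 161 = -92 mm
Water adjustment = -92 * 1.8 / 10 = -16.6 kg/m3

-16.6


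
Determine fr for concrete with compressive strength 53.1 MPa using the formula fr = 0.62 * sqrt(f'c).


fr = 0.62 * sqrt(53.1)
= 4.518 MPa

4.518


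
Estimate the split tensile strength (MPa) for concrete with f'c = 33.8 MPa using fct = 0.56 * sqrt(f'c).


fct = 0.56 * sqrt(33.8)
= 0.56 * 5.814
= 3.256 MPa

3.256


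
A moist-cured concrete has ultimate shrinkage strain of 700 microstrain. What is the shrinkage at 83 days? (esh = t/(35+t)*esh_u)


esh(83) = 83 / (35 + 83) * 700
= 83 / 118 * 700
= 492.4 microstrain

492.4


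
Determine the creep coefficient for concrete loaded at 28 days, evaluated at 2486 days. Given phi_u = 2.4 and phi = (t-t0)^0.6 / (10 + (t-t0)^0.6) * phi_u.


dt = 2486 - 28 = 2458
phi = 2458^0.6 / (10 + 2458^0.6) * 2.4
= 2.197

2.197


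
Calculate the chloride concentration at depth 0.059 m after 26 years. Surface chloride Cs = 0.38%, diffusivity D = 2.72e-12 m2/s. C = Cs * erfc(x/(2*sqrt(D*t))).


t_seconds = 26 * 365.25 * 24 * 3600 = 820497600.0 s
arg = 0.059 / (2 * sqrt(2.72e-12 * 820497600.0))
= 0.6245
erfc(0.6245) = 0.3772
C = 0.38 * 0.3772 = 0.1433%

0.1433


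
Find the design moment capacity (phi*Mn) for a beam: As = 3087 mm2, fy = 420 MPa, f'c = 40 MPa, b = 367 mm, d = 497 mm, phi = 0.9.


a = As * fy / (0.85 * f'c * b)
= 3087 * 420 / (0.85 * 40 * 367)
= 103.9061 mm
Mn = As * fy * (d - a/2) / 10^6
= 577.0212 kN-m
phi*Mn = 0.9 * 577.0212 = 519.32 kN-m

519.32


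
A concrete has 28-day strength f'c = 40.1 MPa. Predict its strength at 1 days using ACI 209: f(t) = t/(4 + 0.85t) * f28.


f(1) = 1 / (4 + 0.85 * 1) * 40.1
= 1 / 4.85 * 40.1
= 8.27 MPa

8.27


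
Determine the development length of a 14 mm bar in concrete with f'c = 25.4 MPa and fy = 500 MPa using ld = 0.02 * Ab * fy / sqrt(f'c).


Ab = pi * 14^2 / 4 = 153.938 mm2
ld = 0.02 * 153.938 * 500 / sqrt(25.4)
= 305.4 mm

305.4


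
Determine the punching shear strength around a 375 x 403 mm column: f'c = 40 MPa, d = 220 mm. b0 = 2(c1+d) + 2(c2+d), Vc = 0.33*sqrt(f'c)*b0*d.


b0 = 2*(375 + 220) + 2*(403 + 220) = 2436 mm
Vc = 0.33 * sqrt(40) * 2436 * 220 / 1000
= 1118.52 kN

1118.52


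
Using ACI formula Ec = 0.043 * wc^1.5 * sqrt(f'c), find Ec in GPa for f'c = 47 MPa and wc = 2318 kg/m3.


Ec = 0.043 * 2318^1.5 * sqrt(47) / 1000
= 32.9 GPa

32.9


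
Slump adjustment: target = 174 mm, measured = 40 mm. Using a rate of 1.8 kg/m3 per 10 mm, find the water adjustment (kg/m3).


Difference = 174 - 40 = 134 mm
Water adjustment = 134 * 1.8 / 10 = 24.1 kg/m3

24.1


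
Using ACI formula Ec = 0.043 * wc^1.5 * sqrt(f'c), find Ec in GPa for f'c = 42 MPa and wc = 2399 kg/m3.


Ec = 0.043 * 2399^1.5 * sqrt(42) / 1000
= 32.74 GPa

32.74


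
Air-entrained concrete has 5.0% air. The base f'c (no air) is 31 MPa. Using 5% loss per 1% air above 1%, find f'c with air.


Strength loss = (5.0 - 1) * 5 = 20.0%
f'c = 31 * (1 - 20.0/100)
= 24.8 MPa

24.8


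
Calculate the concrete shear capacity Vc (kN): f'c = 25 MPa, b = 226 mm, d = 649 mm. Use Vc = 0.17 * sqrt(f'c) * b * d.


Vc = 0.17 * sqrt(25) * 226 * 649 / 1000
= 124.67 kN

124.67


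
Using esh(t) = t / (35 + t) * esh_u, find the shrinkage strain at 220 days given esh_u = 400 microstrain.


esh(220) = 220 / (35 + 220) * 400
= 220 / 255 * 400
= 345.1 microstrain

345.1


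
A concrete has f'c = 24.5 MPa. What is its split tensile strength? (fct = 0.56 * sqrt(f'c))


fct = 0.56 * sqrt(24.5)
= 0.56 * 4.95
= 2.772 MPa

2.772


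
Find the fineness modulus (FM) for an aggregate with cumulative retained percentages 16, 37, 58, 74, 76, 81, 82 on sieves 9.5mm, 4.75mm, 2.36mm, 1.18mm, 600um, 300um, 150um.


FM = sum(cumulative % retained) / 100
= 424 / 100
= 4.24

4.24


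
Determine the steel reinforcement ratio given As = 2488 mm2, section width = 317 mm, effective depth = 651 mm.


rho = As / (b * d)
= 2488 / (317 * 651)
= 0.0121

0.0121


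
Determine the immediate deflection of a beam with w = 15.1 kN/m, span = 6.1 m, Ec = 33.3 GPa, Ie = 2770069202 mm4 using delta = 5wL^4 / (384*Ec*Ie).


Convert: L = 6.1 m = 6100 mm, Ec = 33.3 GPa = 33300 MPa
delta = 5 * 15.1 * 6100^4 / (384 * 33300 * 2770069202)
= 2.95 mm

2.95


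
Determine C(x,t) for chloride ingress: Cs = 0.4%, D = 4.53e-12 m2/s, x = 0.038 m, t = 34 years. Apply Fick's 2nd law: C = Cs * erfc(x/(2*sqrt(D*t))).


t_seconds = 34 * 365.25 * 24 * 3600 = 1072958400.0 s
arg = 0.038 / (2 * sqrt(4.53e-12 * 1072958400.0))
= 0.2725
erfc(0.2725) = 0.6999
C = 0.4 * 0.6999 = 0.28%

0.28


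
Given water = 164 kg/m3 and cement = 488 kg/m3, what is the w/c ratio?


w/c = water / cement
w/c = 164 / 488 = 0.336

0.336


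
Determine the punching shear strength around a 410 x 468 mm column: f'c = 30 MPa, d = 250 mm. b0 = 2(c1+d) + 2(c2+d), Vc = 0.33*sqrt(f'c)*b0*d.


b0 = 2*(410 + 250) + 2*(468 + 250) = 2756 mm
Vc = 0.33 * sqrt(30) * 2756 * 250 / 1000
= 1245.36 kN

1245.36


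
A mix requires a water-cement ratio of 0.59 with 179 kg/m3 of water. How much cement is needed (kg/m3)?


Cement = water / (w/c)
= 179 / 0.59
= 303.4 kg/m3

303.4


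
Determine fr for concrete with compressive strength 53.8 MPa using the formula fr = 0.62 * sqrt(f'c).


fr = 0.62 * sqrt(53.8)
= 4.548 MPa

4.548


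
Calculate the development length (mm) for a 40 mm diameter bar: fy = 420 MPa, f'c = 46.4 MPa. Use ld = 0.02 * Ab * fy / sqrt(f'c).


Ab = pi * 40^2 / 4 = 1256.637 mm2
ld = 0.02 * 1256.637 * 420 / sqrt(46.4)
= 1549.6 mm

1549.6


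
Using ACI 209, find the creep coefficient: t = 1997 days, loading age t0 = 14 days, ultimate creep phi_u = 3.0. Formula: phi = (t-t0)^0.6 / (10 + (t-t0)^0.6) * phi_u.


dt = 1997 - 14 = 1983
phi = 1983^0.6 / (10 + 1983^0.6) * 3.0
= 2.715

2.715


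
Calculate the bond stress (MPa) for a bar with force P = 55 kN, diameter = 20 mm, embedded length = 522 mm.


u = P / (pi * db * ld)
= 55 * 1000 / (pi * 20 * 522)
= 1.677 MPa

1.677


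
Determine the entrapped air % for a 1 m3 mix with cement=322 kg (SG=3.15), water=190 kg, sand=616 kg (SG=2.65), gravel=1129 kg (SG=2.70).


Vol cement = 322 / (3.15 * 1000) = 0.102222 m3
Vol water = 190 / 1000 = 0.19 m3
Vol sand = 616 / (2.65 * 1000) = 0.232453 m3
Vol gravel = 1129 / (2.70 * 1000) = 0.418148 m3
Total solid + water volume = 0.942823 m3
Air = (1 - 0.942823) * 100 = 5.72%

5.72


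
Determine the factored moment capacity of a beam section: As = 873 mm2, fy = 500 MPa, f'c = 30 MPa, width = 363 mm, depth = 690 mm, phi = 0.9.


a = As * fy / (0.85 * f'c * b)
= 873 * 500 / (0.85 * 30 * 363)
= 47.1561 mm
Mn = As * fy * (d - a/2) / 10^6
= 290.8932 kN-m
phi*Mn = 0.9 * 290.8932 = 261.8 kN-m

261.8


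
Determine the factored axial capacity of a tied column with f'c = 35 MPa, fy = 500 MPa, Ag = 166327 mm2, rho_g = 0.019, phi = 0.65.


Ast = rho * Ag = 0.019 * 166327 = 3160.213 mm2
phi*Pn = 0.65 * 0.80 * (0.85 * 35 * (166327 - 3160.213) + 500 * 3160.213) / 1000
= 3345.85 kN

3345.85


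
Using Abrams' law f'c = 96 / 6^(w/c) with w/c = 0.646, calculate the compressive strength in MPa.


f'c = 96 / 6^0.646
= 96 / 3.182
= 30.17 MPa

30.17


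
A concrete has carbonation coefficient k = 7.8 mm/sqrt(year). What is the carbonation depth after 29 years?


depth = k * sqrt(t)
= 7.8 * sqrt(29)
= 42.0 mm

42.0


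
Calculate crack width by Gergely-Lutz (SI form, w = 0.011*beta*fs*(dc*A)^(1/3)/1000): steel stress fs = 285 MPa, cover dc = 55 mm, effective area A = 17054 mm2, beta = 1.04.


w = 0.011 * beta * fs * (dc * A)^(1/3) / 1000
= 0.011 * 1.04 * 285 * (55 * 17054)^(1/3) / 1000
= 0.319 mm

0.319


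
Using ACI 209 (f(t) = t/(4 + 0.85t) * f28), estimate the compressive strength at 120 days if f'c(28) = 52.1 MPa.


f(120) = 120 / (4 + 0.85 * 120) * 52.1
= 120 / 106.0 * 52.1
= 58.98 MPa

58.98


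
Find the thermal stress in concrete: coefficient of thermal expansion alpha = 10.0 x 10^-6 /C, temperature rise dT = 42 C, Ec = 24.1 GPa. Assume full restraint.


sigma = alpha * dT * Ec
= 10.0e-6 * 42 * 24.1 * 1000
= 10.122 MPa

10.122


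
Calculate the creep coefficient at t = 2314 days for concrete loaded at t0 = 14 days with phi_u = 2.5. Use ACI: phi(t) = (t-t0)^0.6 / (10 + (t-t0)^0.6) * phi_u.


dt = 2314 - 14 = 2300
phi = 2300^0.6 / (10 + 2300^0.6) * 2.5
= 2.281

2.281


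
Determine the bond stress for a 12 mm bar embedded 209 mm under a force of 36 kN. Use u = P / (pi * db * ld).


u = P / (pi * db * ld)
= 36 * 1000 / (pi * 12 * 209)
= 4.569 MPa

4.569


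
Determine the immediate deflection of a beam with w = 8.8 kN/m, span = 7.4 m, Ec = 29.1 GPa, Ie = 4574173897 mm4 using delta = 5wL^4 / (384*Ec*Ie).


Convert: L = 7.4 m = 7400 mm, Ec = 29.1 GPa = 29100 MPa
delta = 5 * 8.8 * 7400^4 / (384 * 29100 * 4574173897)
= 2.58 mm

2.58


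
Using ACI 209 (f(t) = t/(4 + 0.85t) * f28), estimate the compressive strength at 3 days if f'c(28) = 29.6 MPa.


f(3) = 3 / (4 + 0.85 * 3) * 29.6
= 3 / 6.55 * 29.6
= 13.56 MPa

13.56


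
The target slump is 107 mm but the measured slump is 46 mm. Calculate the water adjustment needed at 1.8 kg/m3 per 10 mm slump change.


Difference = 107 - 46 = 61 mm
Water adjustment = 61 * 1.8 / 10 = 11.0 kg/m3

11.0


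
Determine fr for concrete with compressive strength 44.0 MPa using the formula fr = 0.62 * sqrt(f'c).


fr = 0.62 * sqrt(44.0)
= 4.113 MPa

4.113


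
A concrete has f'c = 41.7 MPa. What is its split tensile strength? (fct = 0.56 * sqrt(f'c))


fct = 0.56 * sqrt(41.7)
= 0.56 * 6.458
= 3.616 MPa

3.616


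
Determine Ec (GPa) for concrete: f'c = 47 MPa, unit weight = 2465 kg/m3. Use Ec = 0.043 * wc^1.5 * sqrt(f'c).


Ec = 0.043 * 2465^1.5 * sqrt(47) / 1000
= 36.08 GPa

36.08


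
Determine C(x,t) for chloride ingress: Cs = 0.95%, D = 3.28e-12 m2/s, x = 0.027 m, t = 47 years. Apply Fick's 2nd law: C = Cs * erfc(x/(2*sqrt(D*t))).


t_seconds = 47 * 365.25 * 24 * 3600 = 1483207200.0 s
arg = 0.027 / (2 * sqrt(3.28e-12 * 1483207200.0))
= 0.1936
erfc(0.1936) = 0.7843
C = 0.95 * 0.7843 = 0.7451%

0.7451


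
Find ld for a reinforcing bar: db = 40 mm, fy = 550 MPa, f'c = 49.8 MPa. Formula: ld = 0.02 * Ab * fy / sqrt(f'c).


Ab = pi * 40^2 / 4 = 1256.637 mm2
ld = 0.02 * 1256.637 * 550 / sqrt(49.8)
= 1958.8 mm

1958.8


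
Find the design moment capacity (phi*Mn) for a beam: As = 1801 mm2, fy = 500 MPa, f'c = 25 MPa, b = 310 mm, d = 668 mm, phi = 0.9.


a = As * fy / (0.85 * f'c * b)
= 1801 * 500 / (0.85 * 25 * 310)
= 136.6983 mm
Mn = As * fy * (d - a/2) / 10^6
= 539.9856 kN-m
phi*Mn = 0.9 * 539.9856 = 485.99 kN-m

485.99


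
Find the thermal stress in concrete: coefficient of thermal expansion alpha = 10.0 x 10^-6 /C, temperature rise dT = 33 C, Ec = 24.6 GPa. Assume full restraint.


sigma = alpha * dT * Ec
= 10.0e-6 * 33 * 24.6 * 1000
= 8.118 MPa

8.118


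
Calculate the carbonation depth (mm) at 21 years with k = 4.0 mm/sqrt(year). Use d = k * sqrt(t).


depth = k * sqrt(t)
= 4.0 * sqrt(21)
= 18.33 mm

18.33


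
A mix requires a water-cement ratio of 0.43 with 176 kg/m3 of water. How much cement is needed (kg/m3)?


Cement = water / (w/c)
= 176 / 0.43
= 409.3 kg/m3

409.3


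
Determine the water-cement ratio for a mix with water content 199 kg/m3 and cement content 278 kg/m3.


w/c = water / cement
w/c = 199 / 278 = 0.716

0.716


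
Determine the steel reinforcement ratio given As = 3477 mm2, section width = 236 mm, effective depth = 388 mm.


rho = As / (b * d)
= 3477 / (236 * 388)
= 0.038

0.038


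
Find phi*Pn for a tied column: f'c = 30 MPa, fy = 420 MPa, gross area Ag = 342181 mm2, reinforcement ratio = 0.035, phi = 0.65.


Ast = rho * Ag = 0.035 * 342181 = 11976.335 mm2
phi*Pn = 0.65 * 0.80 * (0.85 * 30 * (342181 - 11976.335) + 420 * 11976.335) / 1000
= 6994.15 kN

6994.15


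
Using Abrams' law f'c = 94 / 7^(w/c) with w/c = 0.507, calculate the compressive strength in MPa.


f'c = 94 / 7^0.507
= 94 / 2.682
= 35.05 MPa

35.05


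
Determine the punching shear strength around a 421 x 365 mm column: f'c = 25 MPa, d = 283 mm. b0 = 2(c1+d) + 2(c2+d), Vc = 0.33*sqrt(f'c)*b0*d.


b0 = 2*(421 + 283) + 2*(365 + 283) = 2704 mm
Vc = 0.33 * sqrt(25) * 2704 * 283 / 1000
= 1262.63 kN

1262.63


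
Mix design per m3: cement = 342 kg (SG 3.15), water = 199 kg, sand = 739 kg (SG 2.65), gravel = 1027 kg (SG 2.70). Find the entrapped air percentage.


Vol cement = 342 / (3.15 * 1000) = 0.108571 m3
Vol water = 199 / 1000 = 0.199 m3
Vol sand = 739 / (2.65 * 1000) = 0.278868 m3
Vol gravel = 1027 / (2.70 * 1000) = 0.38037 m3
Total solid + water volume = 0.96681 m3
Air = (1 - 0.96681) * 100 = 3.32%

3.32


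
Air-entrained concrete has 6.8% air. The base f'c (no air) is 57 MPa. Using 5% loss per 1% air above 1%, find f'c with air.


Strength loss = (6.8 - 1) * 5 = 29.0%
f'c = 57 * (1 - 29.0/100)
= 40.47 MPa

40.47


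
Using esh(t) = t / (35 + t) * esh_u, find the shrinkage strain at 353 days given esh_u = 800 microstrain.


esh(353) = 353 / (35 + 353) * 800
= 353 / 388 * 800
= 727.8 microstrain

727.8


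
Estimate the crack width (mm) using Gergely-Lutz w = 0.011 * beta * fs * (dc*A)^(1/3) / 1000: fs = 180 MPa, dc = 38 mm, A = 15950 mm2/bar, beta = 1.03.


w = 0.011 * beta * fs * (dc * A)^(1/3) / 1000
= 0.011 * 1.03 * 180 * (38 * 15950)^(1/3) / 1000
= 0.173 mm

0.173


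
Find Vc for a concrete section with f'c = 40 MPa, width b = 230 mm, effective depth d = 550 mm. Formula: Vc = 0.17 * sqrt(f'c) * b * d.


Vc = 0.17 * sqrt(40) * 230 * 550 / 1000
= 136.01 kN

136.01


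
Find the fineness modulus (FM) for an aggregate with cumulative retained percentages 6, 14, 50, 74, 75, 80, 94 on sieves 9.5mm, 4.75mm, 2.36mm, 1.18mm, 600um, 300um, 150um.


FM = sum(cumulative % retained) / 100
= 393 / 100
= 3.93

3.93


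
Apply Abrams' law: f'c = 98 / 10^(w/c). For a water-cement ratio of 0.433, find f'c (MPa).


f'c = 98 / 10^0.433
= 98 / 2.71
= 36.16 MPa

36.16


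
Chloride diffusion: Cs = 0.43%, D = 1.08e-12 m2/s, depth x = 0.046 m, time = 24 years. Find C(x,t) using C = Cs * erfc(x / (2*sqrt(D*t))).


t_seconds = 24 * 365.25 * 24 * 3600 = 757382400.0 s
arg = 0.046 / (2 * sqrt(1.08e-12 * 757382400.0))
= 0.8042
erfc(0.8042) = 0.2554
C = 0.43 * 0.2554 = 0.1098%

0.1098


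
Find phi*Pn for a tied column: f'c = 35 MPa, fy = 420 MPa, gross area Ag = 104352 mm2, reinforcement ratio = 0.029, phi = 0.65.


Ast = rho * Ag = 0.029 * 104352 = 3026.208 mm2
phi*Pn = 0.65 * 0.80 * (0.85 * 35 * (104352 - 3026.208) + 420 * 3026.208) / 1000
= 2228.43 kN

2228.43


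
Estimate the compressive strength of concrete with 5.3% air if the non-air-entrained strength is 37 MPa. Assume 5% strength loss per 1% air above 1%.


Strength loss = (5.3 - 1) * 5 = 21.5%
f'c = 37 * (1 - 21.5/100)
= 29.05 MPa

29.05


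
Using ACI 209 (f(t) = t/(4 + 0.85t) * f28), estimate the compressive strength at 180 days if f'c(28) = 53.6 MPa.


f(180) = 180 / (4 + 0.85 * 180) * 53.6
= 180 / 157.0 * 53.6
= 61.45 MPa

61.45


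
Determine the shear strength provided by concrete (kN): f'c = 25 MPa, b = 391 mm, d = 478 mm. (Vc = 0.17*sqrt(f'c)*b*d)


Vc = 0.17 * sqrt(25) * 391 * 478 / 1000
= 158.86 kN

158.86


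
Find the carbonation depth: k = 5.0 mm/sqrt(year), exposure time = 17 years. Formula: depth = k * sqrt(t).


depth = k * sqrt(t)
= 5.0 * sqrt(17)
= 20.62 mm

20.62


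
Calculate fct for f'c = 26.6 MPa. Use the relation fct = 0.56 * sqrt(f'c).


fct = 0.56 * sqrt(26.6)
= 0.56 * 5.158
= 2.888 MPa

2.888


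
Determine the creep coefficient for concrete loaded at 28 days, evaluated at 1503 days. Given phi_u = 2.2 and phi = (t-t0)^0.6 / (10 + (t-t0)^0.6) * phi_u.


dt = 1503 - 28 = 1475
phi = 1475^0.6 / (10 + 1475^0.6) * 2.2
= 1.955

1.955


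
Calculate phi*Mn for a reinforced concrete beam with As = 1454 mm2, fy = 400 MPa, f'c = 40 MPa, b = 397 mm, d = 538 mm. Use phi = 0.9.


a = As * fy / (0.85 * f'c * b)
= 1454 * 400 / (0.85 * 40 * 397)
= 43.0879 mm
Mn = As * fy * (d - a/2) / 10^6
= 300.3708 kN-m
phi*Mn = 0.9 * 300.3708 = 270.33 kN-m

270.33
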